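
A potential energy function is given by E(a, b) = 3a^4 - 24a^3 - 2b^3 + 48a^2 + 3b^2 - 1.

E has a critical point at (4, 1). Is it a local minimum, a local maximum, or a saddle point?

The mixed partial ∂²E/∂a∂b is 0, so the Hessian at any point is diag(E_aa, E_bb) = diag(12(3a^2 - 12a + 8), 6(-2b + 1)).
At (4, 1): H = diag(96, -6).
The eigenvalues have opposite signs, so H is indefinite: a saddle point.

saddle point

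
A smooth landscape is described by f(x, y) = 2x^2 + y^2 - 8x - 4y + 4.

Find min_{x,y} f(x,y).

-8

f(x,y) separates as P(x) + Q(y) + 4, so its minimum is min P + min Q + 4.
P'(x) = 4x - 8 vanishes at x ∈ {2}; Q'(y) = 2y - 4 vanishes at y ∈ {2}.
Local minima of P (where P''>0): P(2)=-8. Local minima of Q: Q(2)=-4.
So the global minimum of f is P(2) + Q(2) + 4 = -8 − 4 + 4 = -8, attained at (2, 2).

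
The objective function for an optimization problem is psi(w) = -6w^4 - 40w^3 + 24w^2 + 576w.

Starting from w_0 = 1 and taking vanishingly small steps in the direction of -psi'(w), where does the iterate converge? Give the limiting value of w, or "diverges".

-3

psi'(w) = -24(w - 2)(w + 3)(w + 4), so psi'(1) = 480.
Gradient descent moves in the -psi' direction, i.e. w is decreasing.
The nearest critical point in that direction is w = -3, where psi'' = 120 > 0 (a local minimum). The iterate converges there.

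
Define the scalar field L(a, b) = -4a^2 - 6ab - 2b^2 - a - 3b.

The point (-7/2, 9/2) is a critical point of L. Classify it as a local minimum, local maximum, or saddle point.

The Hessian of L is constant: H = [[-8, -6], [-6, -4]].
det(H) = (-8)·(-4) − (-6)² = -4.
Since det(H) < 0, H is indefinite and the critical point is a saddle point.

saddle point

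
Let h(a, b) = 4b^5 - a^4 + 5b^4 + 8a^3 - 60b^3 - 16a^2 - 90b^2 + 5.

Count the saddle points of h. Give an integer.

6

h separates as a function of a plus a function of b, so ∇h=0 decouples.
∂h/∂a = -4a(a - 4)(a - 2) = 0 at a ∈ {0, 2, 4}; ∂h/∂b = 20b(b - 3)(b + 1)(b + 3) = 0 at b ∈ {-3, -1, 0, 3}.
The Hessian is diagonal: diag(h_aa, h_bb). Second derivatives: h_aa(0)=-32, h_aa(2)=16, h_aa(4)=-32; h_bb(-3)=-720, h_bb(-1)=160, h_bb(0)=-180, h_bb(3)=1440.
Saddle points occur where the two diagonal entries have opposite signs: (0, -1), (0, 3), (2, -3), (2, 0), (4, -1), (4, 3). Count: 6.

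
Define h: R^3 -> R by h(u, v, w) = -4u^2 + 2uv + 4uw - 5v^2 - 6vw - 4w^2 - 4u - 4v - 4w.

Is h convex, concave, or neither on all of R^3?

h is quadratic, so its Hessian is the constant matrix H = [[-8, 2, 4], [2, -10, -6], [4, -6, -8]].
Leading principal minors: -8, 76, -256.
Signs alternate −, +, − ⇒ H ≺ 0 ⇒ concave.

concave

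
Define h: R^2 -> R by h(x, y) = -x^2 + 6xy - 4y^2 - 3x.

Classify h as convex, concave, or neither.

h is quadratic, so its Hessian is the constant matrix H = [[-2, 6], [6, -8]].
det(H) = -20, tr(H) = -10.
det(H) < 0, so H is indefinite: neither convex nor concave.

neither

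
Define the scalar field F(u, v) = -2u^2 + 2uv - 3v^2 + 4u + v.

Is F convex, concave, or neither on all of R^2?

F is quadratic, so its Hessian is the constant matrix H = [[-4, 2], [2, -6]].
det(H) = 20, tr(H) = -10.
det(H) > 0 and tr(H) < 0, so H is negative definite everywhere: concave.

concave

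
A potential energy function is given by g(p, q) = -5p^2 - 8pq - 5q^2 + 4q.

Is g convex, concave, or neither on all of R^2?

concave

g is quadratic, so its Hessian is the constant matrix H = [[-10, -8], [-8, -10]].
det(H) = 36, tr(H) = -20.
det(H) > 0 and tr(H) < 0, so H is negative definite everywhere: concave.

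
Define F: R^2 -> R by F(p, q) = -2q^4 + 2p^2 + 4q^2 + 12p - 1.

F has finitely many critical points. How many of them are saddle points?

F separates as a function of p plus a function of q, so ∇F=0 decouples.
∂F/∂p = 4(p + 3) = 0 at p ∈ {-3}; ∂F/∂q = -8q(q - 1)(q + 1) = 0 at q ∈ {-1, 0, 1}.
The Hessian is diagonal: diag(F_pp, F_qq). Second derivatives: F_pp(-3)=4; F_qq(-1)=-16, F_qq(0)=8, F_qq(1)=-16.
Saddle points occur where the two diagonal entries have opposite signs: (-3, -1), (-3, 1). Count: 2.

2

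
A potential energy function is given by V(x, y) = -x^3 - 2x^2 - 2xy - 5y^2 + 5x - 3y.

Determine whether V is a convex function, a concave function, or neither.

neither

The term -x^3 is cubic, so the Hessian is not constant.
∂²V/∂x² = -6x - 4, which takes both signs as x varies (negative for sufficiently large x). A diagonal entry of the Hessian changing sign means the Hessian is neither positive- nor negative-semidefinite on all of R^2.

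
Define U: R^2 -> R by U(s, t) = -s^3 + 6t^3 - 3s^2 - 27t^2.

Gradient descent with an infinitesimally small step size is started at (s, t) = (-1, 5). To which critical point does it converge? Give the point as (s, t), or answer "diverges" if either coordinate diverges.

(-2, 3)

U is separable, so gradient descent decouples: s follows -∂U/∂s, t follows -∂U/∂t.
∂U/∂s = -3s(s + 2); at s=-1 this is 3, so s decreases.
∂U/∂t = 18t(t - 3); at t=5 this is 180, so t decreases.
s converges to its nearest critical value -2 (a local min of the s-part); t converges to 3. The iterate converges to (-2, 3).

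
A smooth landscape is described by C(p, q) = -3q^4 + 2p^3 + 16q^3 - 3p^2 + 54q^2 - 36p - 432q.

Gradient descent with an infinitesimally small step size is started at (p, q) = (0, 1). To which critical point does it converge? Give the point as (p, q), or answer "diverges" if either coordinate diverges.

C is separable, so gradient descent decouples: p follows -∂C/∂p, q follows -∂C/∂q.
∂C/∂p = 6(p - 3)(p + 2); at p=0 this is -36, so p increases.
∂C/∂q = -12(q - 4)(q - 3)(q + 3); at q=1 this is -288, so q increases.
p converges to its nearest critical value 3 (a local min of the p-part); q converges to 3. The iterate converges to (3, 3).

(3, 3)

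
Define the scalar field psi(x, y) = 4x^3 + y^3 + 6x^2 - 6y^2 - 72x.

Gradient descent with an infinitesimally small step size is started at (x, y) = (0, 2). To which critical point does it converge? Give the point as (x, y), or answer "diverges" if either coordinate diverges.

psi is separable, so gradient descent decouples: x follows -∂psi/∂x, y follows -∂psi/∂y.
∂psi/∂x = 12(x - 2)(x + 3); at x=0 this is -72, so x increases.
∂psi/∂y = 3y(y - 4); at y=2 this is -12, so y increases.
x converges to its nearest critical value 2 (a local min of the x-part); y converges to 4. The iterate converges to (2, 4).

(2, 4)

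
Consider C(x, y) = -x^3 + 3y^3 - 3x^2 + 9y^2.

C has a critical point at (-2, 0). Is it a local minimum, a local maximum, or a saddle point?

local minimum

The mixed partial ∂²C/∂x∂y is 0, so the Hessian at any point is diag(C_xx, C_yy) = diag(-6(x + 1), 18(y + 1)).
At (-2, 0): H = diag(6, 18).
Both eigenvalues are positive, so H is positive definite: a local minimum.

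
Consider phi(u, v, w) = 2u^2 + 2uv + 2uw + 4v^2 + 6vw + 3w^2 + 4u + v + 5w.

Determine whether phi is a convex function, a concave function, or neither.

phi is quadratic, so its Hessian is the constant matrix H = [[4, 2, 2], [2, 8, 6], [2, 6, 6]].
Leading principal minors: 4, 28, 40.
All positive ⇒ H ≻ 0 ⇒ convex.

convex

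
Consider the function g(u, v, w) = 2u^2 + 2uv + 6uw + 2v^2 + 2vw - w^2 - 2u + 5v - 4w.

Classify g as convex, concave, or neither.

neither

g is quadratic, so its Hessian is the constant matrix H = [[4, 2, 6], [2, 4, 2], [6, 2, -2]].
Leading principal minors: 4, 12, -136.
Neither pattern holds ⇒ H is indefinite ⇒ neither convex nor concave.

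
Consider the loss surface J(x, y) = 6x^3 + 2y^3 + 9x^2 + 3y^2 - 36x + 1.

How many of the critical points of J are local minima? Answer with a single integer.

1

J separates as a function of x plus a function of y, so ∇J=0 decouples.
∂J/∂x = 18(x - 1)(x + 2) = 0 at x ∈ {-2, 1}; ∂J/∂y = 6y(y + 1) = 0 at y ∈ {-1, 0}.
The Hessian is diagonal: diag(J_xx, J_yy). Second derivatives: J_xx(-2)=-54, J_xx(1)=54; J_yy(-1)=-6, J_yy(0)=6.
Local minima occur where both diagonal entries positive: (1, 0). Count: 1.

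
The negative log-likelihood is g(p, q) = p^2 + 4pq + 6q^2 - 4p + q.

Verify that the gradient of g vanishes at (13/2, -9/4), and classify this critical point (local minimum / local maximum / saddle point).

∇g = (2p + 4q - 4, 4p + 12q + 1); substituting (13/2, -9/4) gives ∇g = (0, 0), so (13/2, -9/4) is indeed a critical point.
The Hessian of g is constant: H = [[2, 4], [4, 12]].
det(H) = 2·12 − 4² = 8.
det(H) > 0 and tr(H) = 14 > 0, so H is positive definite and the point is a local minimum.

local minimum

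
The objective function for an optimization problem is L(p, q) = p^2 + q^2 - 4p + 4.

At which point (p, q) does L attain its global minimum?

(2, 0)

L(p,q) separates as A(p) + B(q) + 4, so its minimum is min A + min B + 4.
A'(p) = 2p - 4 vanishes at p ∈ {2}; B'(q) = 2q vanishes at q ∈ {0}.
Local minima of A (where A''>0): A(2)=-4. Local minima of B: B(0)=0.
So the global minimum of L is A(2) + B(0) + 4 = -4 + 0 + 4 = 0, attained at (2, 0).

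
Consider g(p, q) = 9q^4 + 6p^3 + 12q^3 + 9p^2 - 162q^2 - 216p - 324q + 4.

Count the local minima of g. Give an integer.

2

g separates as a function of p plus a function of q, so ∇g=0 decouples.
∂g/∂p = 18(p - 3)(p + 4) = 0 at p ∈ {-4, 3}; ∂g/∂q = 36(q - 3)(q + 1)(q + 3) = 0 at q ∈ {-3, -1, 3}.
The Hessian is diagonal: diag(g_pp, g_qq). Second derivatives: g_pp(-4)=-126, g_pp(3)=126; g_qq(-3)=432, g_qq(-1)=-288, g_qq(3)=864.
Local minima occur where both diagonal entries positive: (3, -3), (3, 3). Count: 2.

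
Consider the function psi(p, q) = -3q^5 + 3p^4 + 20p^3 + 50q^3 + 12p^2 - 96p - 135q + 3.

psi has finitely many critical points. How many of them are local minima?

psi separates as a function of p plus a function of q, so ∇psi=0 decouples.
∂psi/∂p = 12(p - 1)(p + 2)(p + 4) = 0 at p ∈ {-4, -2, 1}; ∂psi/∂q = -15(q - 3)(q - 1)(q + 1)(q + 3) = 0 at q ∈ {-3, -1, 1, 3}.
The Hessian is diagonal: diag(psi_pp, psi_qq). Second derivatives: psi_pp(-4)=120, psi_pp(-2)=-72, psi_pp(1)=180; psi_qq(-3)=720, psi_qq(-1)=-240, psi_qq(1)=240, psi_qq(3)=-720.
Local minima occur where both diagonal entries positive: (-4, -3), (-4, 1), (1, -3), (1, 1). Count: 4.

4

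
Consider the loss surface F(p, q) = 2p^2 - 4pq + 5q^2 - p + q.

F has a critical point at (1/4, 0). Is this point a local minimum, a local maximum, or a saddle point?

local minimum

The Hessian of F is constant: H = [[4, -4], [-4, 10]].
det(H) = 4·10 − (-4)² = 24.
det(H) > 0 and tr(H) = 14 > 0, so H is positive definite and the point is a local minimum.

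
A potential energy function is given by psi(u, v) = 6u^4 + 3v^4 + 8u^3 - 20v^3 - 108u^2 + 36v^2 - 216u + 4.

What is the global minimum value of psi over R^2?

psi(u,v) separates as P(u) + Q(v) + 4, so its minimum is min P + min Q + 4.
P'(u) = 24(u - 3)(u + 1)(u + 3) vanishes at u ∈ {-3, -1, 3}; Q'(v) = 12v(v - 3)(v - 2) vanishes at v ∈ {0, 2, 3}.
Local minima of P (where P''>0): P(-3)=-54, P(3)=-918. Local minima of Q: Q(0)=0, Q(3)=27.
So the global minimum of psi is P(3) + Q(0) + 4 = -918 + 0 + 4 = -914, attained at (3, 0).

-914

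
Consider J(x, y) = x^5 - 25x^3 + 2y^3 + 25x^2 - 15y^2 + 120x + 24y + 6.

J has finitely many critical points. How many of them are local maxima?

2

J separates as a function of x plus a function of y, so ∇J=0 decouples.
∂J/∂x = 5(x - 3)(x - 2)(x + 1)(x + 4) = 0 at x ∈ {-4, -1, 2, 3}; ∂J/∂y = 6(y - 4)(y - 1) = 0 at y ∈ {1, 4}.
The Hessian is diagonal: diag(J_xx, J_yy). Second derivatives: J_xx(-4)=-630, J_xx(-1)=180, J_xx(2)=-90, J_xx(3)=140; J_yy(1)=-18, J_yy(4)=18.
Local maxima occur where both diagonal entries negative: (-4, 1), (2, 1). Count: 2.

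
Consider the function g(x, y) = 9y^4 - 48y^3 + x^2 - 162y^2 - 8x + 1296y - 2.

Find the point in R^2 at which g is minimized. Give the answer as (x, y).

g(x,y) separates as P(x) + Q(y) − 2, so its minimum is min P + min Q − 2.
P'(x) = 2x - 8 vanishes at x ∈ {4}; Q'(y) = 36(y - 4)(y - 3)(y + 3) vanishes at y ∈ {-3, 3, 4}.
Local minima of P (where P''>0): P(4)=-16. Local minima of Q: Q(-3)=-3321, Q(4)=1824.
So the global minimum of g is P(4) + Q(-3) − 2 = -16 − 3321 − 2 = -3339, attained at (4, -3).

(4, -3)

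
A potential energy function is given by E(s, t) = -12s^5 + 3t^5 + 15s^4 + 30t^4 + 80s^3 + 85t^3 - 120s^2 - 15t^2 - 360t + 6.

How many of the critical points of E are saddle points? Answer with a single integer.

8

E separates as a function of s plus a function of t, so ∇E=0 decouples.
∂E/∂s = -60s(s - 2)(s - 1)(s + 2) = 0 at s ∈ {-2, 0, 1, 2}; ∂E/∂t = 15(t - 1)(t + 2)(t + 3)(t + 4) = 0 at t ∈ {-4, -3, -2, 1}.
The Hessian is diagonal: diag(E_ss, E_tt). Second derivatives: E_ss(-2)=1440, E_ss(0)=-240, E_ss(1)=180, E_ss(2)=-480; E_tt(-4)=-150, E_tt(-3)=60, E_tt(-2)=-90, E_tt(1)=900.
Saddle points occur where the two diagonal entries have opposite signs: (-2, -4), (-2, -2), (0, -3), (0, 1), (1, -4), (1, -2), (2, -3), (2, 1). Count: 8.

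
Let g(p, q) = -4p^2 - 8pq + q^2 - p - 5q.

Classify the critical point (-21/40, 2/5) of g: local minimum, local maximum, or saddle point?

saddle point

The Hessian of g is constant: H = [[-8, -8], [-8, 2]].
det(H) = (-8)·2 − (-8)² = -80.
Since det(H) < 0, H is indefinite and the critical point is a saddle point.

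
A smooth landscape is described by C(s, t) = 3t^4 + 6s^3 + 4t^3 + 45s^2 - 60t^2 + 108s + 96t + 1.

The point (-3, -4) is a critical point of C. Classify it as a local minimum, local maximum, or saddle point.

The mixed partial ∂²C/∂s∂t is 0, so the Hessian at any point is diag(C_ss, C_tt) = diag(18(2s + 5), 12(3t^2 + 2t - 10)).
At (-3, -4): H = diag(-18, 360).
The eigenvalues have opposite signs, so H is indefinite: a saddle point.

saddle point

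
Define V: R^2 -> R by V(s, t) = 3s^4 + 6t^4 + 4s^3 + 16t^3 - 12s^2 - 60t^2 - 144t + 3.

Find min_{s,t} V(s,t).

V(s,t) separates as P(s) + Q(t) + 3, so its minimum is min P + min Q + 3.
P'(s) = 12s(s - 1)(s + 2) vanishes at s ∈ {-2, 0, 1}; Q'(t) = 24(t - 2)(t + 1)(t + 3) vanishes at t ∈ {-3, -1, 2}.
Local minima of P (where P''>0): P(-2)=-32, P(1)=-5. Local minima of Q: Q(-3)=-54, Q(2)=-304.
So the global minimum of V is P(-2) + Q(2) + 3 = -32 − 304 + 3 = -333, attained at (-2, 2).

-333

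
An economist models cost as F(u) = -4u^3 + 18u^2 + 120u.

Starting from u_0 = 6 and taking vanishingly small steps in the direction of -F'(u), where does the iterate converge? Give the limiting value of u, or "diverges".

diverges

F'(u) = -12(u - 5)(u + 2), so F'(6) = -96.
Gradient descent moves in the -F' direction, i.e. u is increasing.
There is no critical point above u=6, and F' keeps the same sign, so the iterate runs off to +∞.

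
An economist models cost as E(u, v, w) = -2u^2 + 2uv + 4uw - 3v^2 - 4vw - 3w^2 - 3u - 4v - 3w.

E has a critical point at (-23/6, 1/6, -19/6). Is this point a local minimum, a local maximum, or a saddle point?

local maximum

The Hessian is constant: H = [[-4, 2, 4], [2, -6, -4], [4, -4, -6]].
Leading principal minors: Δ₁ = -4, Δ₂ = 20, Δ₃ = -24.
The minors alternate sign starting negative (−, +, −), so H is negative definite: a local maximum.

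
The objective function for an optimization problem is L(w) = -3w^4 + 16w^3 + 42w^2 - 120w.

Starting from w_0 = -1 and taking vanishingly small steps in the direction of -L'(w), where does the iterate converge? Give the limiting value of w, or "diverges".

L'(w) = -12(w - 5)(w - 1)(w + 2), so L'(-1) = -144.
Gradient descent moves in the -L' direction, i.e. w is increasing.
The nearest critical point in that direction is w = 1, where L'' = 144 > 0 (a local minimum). The iterate converges there.

1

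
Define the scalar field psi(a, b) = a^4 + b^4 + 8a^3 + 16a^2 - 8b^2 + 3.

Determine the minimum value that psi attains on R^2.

psi(a,b) separates as P(a) + Q(b) + 3, so its minimum is min P + min Q + 3.
P'(a) = 4a(a + 2)(a + 4) vanishes at a ∈ {-4, -2, 0}; Q'(b) = 4b(b - 2)(b + 2) vanishes at b ∈ {-2, 0, 2}.
Local minima of P (where P''>0): P(-4)=0, P(0)=0. Local minima of Q: Q(-2)=-16, Q(2)=-16.
So the global minimum of psi is P(-4) + Q(-2) + 3 = 0 − 16 + 3 = -13, attained at (-4, -2).

-13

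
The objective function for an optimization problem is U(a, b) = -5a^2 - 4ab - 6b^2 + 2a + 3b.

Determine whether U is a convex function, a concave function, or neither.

concave

U is quadratic, so its Hessian is the constant matrix H = [[-10, -4], [-4, -12]].
det(H) = 104, tr(H) = -22.
det(H) > 0 and tr(H) < 0, so H is negative definite everywhere: concave.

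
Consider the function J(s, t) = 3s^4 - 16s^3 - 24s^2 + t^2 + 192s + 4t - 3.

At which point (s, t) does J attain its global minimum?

(-2, -2)

J(s,t) separates as P(s) + Q(t) − 3, so its minimum is min P + min Q − 3.
P'(s) = 12(s - 4)(s - 2)(s + 2) vanishes at s ∈ {-2, 2, 4}; Q'(t) = 2(t + 2) vanishes at t ∈ {-2}.
Local minima of P (where P''>0): P(-2)=-304, P(4)=128. Local minima of Q: Q(-2)=-4.
So the global minimum of J is P(-2) + Q(-2) − 3 = -304 − 4 − 3 = -311, attained at (-2, -2).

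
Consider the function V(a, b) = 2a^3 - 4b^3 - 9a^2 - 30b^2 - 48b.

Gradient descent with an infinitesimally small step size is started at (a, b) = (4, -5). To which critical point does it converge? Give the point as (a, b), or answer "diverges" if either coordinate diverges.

V is separable, so gradient descent decouples: a follows -∂V/∂a, b follows -∂V/∂b.
∂V/∂a = 6a(a - 3); at a=4 this is 24, so a decreases.
∂V/∂b = -12(b + 1)(b + 4); at b=-5 this is -48, so b increases.
a converges to its nearest critical value 3 (a local min of the a-part); b converges to -4. The iterate converges to (3, -4).

(3, -4)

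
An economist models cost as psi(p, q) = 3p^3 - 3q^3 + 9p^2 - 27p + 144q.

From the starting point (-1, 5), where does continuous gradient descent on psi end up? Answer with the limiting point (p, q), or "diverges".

psi is separable, so gradient descent decouples: p follows -∂psi/∂p, q follows -∂psi/∂q.
∂psi/∂p = 9(p - 1)(p + 3); at p=-1 this is -36, so p increases.
∂psi/∂q = -9(q - 4)(q + 4); at q=5 this is -81, so q increases.
The q-coordinate has no critical point in that direction and runs off to infinity.

diverges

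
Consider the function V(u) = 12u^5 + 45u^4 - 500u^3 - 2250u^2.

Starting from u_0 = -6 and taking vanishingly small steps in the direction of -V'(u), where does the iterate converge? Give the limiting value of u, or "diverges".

V'(u) = 60u(u - 5)(u + 3)(u + 5), so V'(-6) = 11880.
Gradient descent moves in the -V' direction, i.e. u is decreasing.
There is no critical point below u=-6, and V' keeps the same sign, so the iterate runs off to −∞.

diverges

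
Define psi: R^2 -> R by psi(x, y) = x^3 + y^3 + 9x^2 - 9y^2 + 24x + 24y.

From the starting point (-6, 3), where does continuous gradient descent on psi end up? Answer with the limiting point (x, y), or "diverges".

psi is separable, so gradient descent decouples: x follows -∂psi/∂x, y follows -∂psi/∂y.
∂psi/∂x = 3(x + 2)(x + 4); at x=-6 this is 24, so x decreases.
∂psi/∂y = 3(y - 4)(y - 2); at y=3 this is -3, so y increases.
The x-coordinate has no critical point in that direction and runs off to infinity.

diverges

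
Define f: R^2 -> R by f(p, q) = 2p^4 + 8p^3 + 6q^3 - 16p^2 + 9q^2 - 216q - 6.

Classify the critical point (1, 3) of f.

local minimum

The mixed partial ∂²f/∂p∂q is 0, so the Hessian at any point is diag(f_pp, f_qq) = diag(8(3p^2 + 6p - 4), 18(2q + 1)).
At (1, 3): H = diag(40, 126).
Both eigenvalues are positive, so H is positive definite: a local minimum.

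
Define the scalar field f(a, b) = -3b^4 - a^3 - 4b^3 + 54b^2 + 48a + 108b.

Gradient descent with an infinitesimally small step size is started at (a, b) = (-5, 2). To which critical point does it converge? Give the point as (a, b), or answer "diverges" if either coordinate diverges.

f is separable, so gradient descent decouples: a follows -∂f/∂a, b follows -∂f/∂b.
∂f/∂a = -3(a - 4)(a + 4); at a=-5 this is -27, so a increases.
∂f/∂b = -12(b - 3)(b + 1)(b + 3); at b=2 this is 180, so b decreases.
a converges to its nearest critical value -4 (a local min of the a-part); b converges to -1. The iterate converges to (-4, -1).

(-4, -1)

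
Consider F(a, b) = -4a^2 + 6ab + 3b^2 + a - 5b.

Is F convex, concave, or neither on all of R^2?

neither

F is quadratic, so its Hessian is the constant matrix H = [[-8, 6], [6, 6]].
det(H) = -84, tr(H) = -2.
det(H) < 0, so H is indefinite: neither convex nor concave.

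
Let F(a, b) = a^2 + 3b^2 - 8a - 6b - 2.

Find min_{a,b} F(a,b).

F(a,b) separates as P(a) + Q(b) − 2, so its minimum is min P + min Q − 2.
P'(a) = 2a - 8 vanishes at a ∈ {4}; Q'(b) = 6b - 6 vanishes at b ∈ {1}.
Local minima of P (where P''>0): P(4)=-16. Local minima of Q: Q(1)=-3.
So the global minimum of F is P(4) + Q(1) − 2 = -16 − 3 − 2 = -21, attained at (4, 1).

-21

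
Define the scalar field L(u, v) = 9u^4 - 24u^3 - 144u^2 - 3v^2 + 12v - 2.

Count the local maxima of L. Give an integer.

L separates as a function of u plus a function of v, so ∇L=0 decouples.
∂L/∂u = 36u(u - 4)(u + 2) = 0 at u ∈ {-2, 0, 4}; ∂L/∂v = -6(v - 2) = 0 at v ∈ {2}.
The Hessian is diagonal: diag(L_uu, L_vv). Second derivatives: L_uu(-2)=432, L_uu(0)=-288, L_uu(4)=864; L_vv(2)=-6.
Local maxima occur where both diagonal entries negative: (0, 2). Count: 1.

1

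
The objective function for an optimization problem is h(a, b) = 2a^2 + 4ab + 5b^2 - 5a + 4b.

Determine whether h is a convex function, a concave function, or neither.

convex

h is quadratic, so its Hessian is the constant matrix H = [[4, 4], [4, 10]].
det(H) = 24, tr(H) = 14.
det(H) > 0 and tr(H) > 0, so H is positive definite everywhere: convex.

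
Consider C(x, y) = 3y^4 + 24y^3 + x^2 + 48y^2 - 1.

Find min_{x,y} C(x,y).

C(x,y) separates as P(x) + Q(y) − 1, so its minimum is min P + min Q − 1.
P'(x) = 2x vanishes at x ∈ {0}; Q'(y) = 12y(y + 2)(y + 4) vanishes at y ∈ {-4, -2, 0}.
Local minima of P (where P''>0): P(0)=0. Local minima of Q: Q(-4)=0, Q(0)=0.
So the global minimum of C is P(0) + Q(-4) − 1 = 0 + 0 − 1 = -1, attained at (0, -4).

-1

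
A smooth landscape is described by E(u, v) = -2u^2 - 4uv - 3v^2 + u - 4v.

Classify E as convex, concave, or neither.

concave

E is quadratic, so its Hessian is the constant matrix H = [[-4, -4], [-4, -6]].
det(H) = 8, tr(H) = -10.
det(H) > 0 and tr(H) < 0, so H is negative definite everywhere: concave.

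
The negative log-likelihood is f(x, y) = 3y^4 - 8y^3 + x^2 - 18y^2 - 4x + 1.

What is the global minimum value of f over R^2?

f(x,y) separates as P(x) + Q(y) + 1, so its minimum is min P + min Q + 1.
P'(x) = 2x - 4 vanishes at x ∈ {2}; Q'(y) = 12y(y - 3)(y + 1) vanishes at y ∈ {-1, 0, 3}.
Local minima of P (where P''>0): P(2)=-4. Local minima of Q: Q(-1)=-7, Q(3)=-135.
So the global minimum of f is P(2) + Q(3) + 1 = -4 − 135 + 1 = -138, attained at (2, 3).

-138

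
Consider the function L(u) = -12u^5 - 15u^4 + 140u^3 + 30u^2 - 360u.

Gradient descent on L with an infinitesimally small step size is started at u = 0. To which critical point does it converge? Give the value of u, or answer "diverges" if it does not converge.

L'(u) = -60(u - 2)(u - 1)(u + 1)(u + 3), so L'(0) = -360.
Gradient descent moves in the -L' direction, i.e. u is increasing.
The nearest critical point in that direction is u = 1, where L'' = 480 > 0 (a local minimum). The iterate converges there.

1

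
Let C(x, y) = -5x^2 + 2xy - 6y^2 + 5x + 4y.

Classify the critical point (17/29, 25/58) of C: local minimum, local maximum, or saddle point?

local maximum

The Hessian of C is constant: H = [[-10, 2], [2, -12]].
det(H) = (-10)·(-12) − 2² = 116.
det(H) > 0 and tr(H) = -22 < 0, so H is negative definite and the point is a local maximum.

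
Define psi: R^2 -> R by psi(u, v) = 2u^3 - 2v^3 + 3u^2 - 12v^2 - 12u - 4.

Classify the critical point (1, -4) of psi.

local minimum

The mixed partial ∂²psi/∂u∂v is 0, so the Hessian at any point is diag(psi_uu, psi_vv) = diag(6(2u + 1), -12(v + 2)).
At (1, -4): H = diag(18, 24).
Both eigenvalues are positive, so H is positive definite: a local minimum.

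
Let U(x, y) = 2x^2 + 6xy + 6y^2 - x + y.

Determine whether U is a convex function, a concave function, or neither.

U is quadratic, so its Hessian is the constant matrix H = [[4, 6], [6, 12]].
det(H) = 12, tr(H) = 16.
det(H) > 0 and tr(H) > 0, so H is positive definite everywhere: convex.

convex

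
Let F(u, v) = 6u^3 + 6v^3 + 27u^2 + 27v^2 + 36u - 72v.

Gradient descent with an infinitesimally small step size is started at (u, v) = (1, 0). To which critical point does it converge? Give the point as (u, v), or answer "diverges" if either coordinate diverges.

(-1, 1)

F is separable, so gradient descent decouples: u follows -∂F/∂u, v follows -∂F/∂v.
∂F/∂u = 18(u + 1)(u + 2); at u=1 this is 108, so u decreases.
∂F/∂v = 18(v - 1)(v + 4); at v=0 this is -72, so v increases.
u converges to its nearest critical value -1 (a local min of the u-part); v converges to 1. The iterate converges to (-1, 1).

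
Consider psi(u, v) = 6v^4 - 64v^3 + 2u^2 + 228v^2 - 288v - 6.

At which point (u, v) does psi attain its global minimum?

(0, 1)

psi(u,v) separates as P(u) + Q(v) − 6, so its minimum is min P + min Q − 6.
P'(u) = 4u vanishes at u ∈ {0}; Q'(v) = 24(v - 4)(v - 3)(v - 1) vanishes at v ∈ {1, 3, 4}.
Local minima of P (where P''>0): P(0)=0. Local minima of Q: Q(1)=-118, Q(4)=-64.
So the global minimum of psi is P(0) + Q(1) − 6 = 0 − 118 − 6 = -124, attained at (0, 1).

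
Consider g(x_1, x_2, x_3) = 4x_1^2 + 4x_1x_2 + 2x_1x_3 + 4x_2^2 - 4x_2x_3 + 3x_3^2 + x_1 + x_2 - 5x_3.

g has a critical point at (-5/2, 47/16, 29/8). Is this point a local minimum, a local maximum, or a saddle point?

local minimum

The Hessian is constant: H = [[8, 4, 2], [4, 8, -4], [2, -4, 6]].
Leading principal minors: Δ₁ = 8, Δ₂ = 48, Δ₃ = 64.
All leading minors are positive, so H is positive definite: a local minimum.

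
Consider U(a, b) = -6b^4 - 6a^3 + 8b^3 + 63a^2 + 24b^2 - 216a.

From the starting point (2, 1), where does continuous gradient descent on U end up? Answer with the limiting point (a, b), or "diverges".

(3, 0)

U is separable, so gradient descent decouples: a follows -∂U/∂a, b follows -∂U/∂b.
∂U/∂a = -18(a - 4)(a - 3); at a=2 this is -36, so a increases.
∂U/∂b = -24b(b - 2)(b + 1); at b=1 this is 48, so b decreases.
a converges to its nearest critical value 3 (a local min of the a-part); b converges to 0. The iterate converges to (3, 0).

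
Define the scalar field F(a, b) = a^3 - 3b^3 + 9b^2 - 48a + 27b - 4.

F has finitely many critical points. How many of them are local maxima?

1

F separates as a function of a plus a function of b, so ∇F=0 decouples.
∂F/∂a = 3(a - 4)(a + 4) = 0 at a ∈ {-4, 4}; ∂F/∂b = -9(b - 3)(b + 1) = 0 at b ∈ {-1, 3}.
The Hessian is diagonal: diag(F_aa, F_bb). Second derivatives: F_aa(-4)=-24, F_aa(4)=24; F_bb(-1)=36, F_bb(3)=-36.
Local maxima occur where both diagonal entries negative: (-4, 3). Count: 1.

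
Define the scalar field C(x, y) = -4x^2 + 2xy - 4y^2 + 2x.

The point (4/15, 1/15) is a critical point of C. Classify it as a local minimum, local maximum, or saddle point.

local maximum

The Hessian of C is constant: H = [[-8, 2], [2, -8]].
det(H) = (-8)·(-8) − 2² = 60.
det(H) > 0 and tr(H) = -16 < 0, so H is negative definite and the point is a local maximum.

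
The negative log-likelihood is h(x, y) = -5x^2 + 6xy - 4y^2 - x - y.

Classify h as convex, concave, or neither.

concave

h is quadratic, so its Hessian is the constant matrix H = [[-10, 6], [6, -8]].
det(H) = 44, tr(H) = -18.
det(H) > 0 and tr(H) < 0, so H is negative definite everywhere: concave.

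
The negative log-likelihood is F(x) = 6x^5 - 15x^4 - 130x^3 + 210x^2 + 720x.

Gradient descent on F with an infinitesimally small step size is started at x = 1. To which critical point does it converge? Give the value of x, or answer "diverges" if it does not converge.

-1

F'(x) = 30(x - 4)(x - 2)(x + 1)(x + 3), so F'(1) = 720.
Gradient descent moves in the -F' direction, i.e. x is decreasing.
The nearest critical point in that direction is x = -1, where F'' = 900 > 0 (a local minimum). The iterate converges there.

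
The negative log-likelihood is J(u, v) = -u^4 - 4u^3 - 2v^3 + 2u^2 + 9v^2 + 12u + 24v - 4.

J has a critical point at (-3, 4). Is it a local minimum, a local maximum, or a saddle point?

The mixed partial ∂²J/∂u∂v is 0, so the Hessian at any point is diag(J_uu, J_vv) = diag(4(-3u^2 - 6u + 1), 6(-2v + 3)).
At (-3, 4): H = diag(-32, -30).
Both eigenvalues are negative, so H is negative definite: a local maximum.

local maximum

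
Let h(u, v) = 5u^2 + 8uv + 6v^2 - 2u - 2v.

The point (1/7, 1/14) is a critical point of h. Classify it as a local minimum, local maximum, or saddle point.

The Hessian of h is constant: H = [[10, 8], [8, 12]].
det(H) = 10·12 − 8² = 56.
det(H) > 0 and tr(H) = 22 > 0, so H is positive definite and the point is a local minimum.

local minimum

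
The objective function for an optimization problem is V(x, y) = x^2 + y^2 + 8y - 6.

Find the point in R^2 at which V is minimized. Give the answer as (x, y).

(0, -4)

V(x,y) separates as P(x) + Q(y) − 6, so its minimum is min P + min Q − 6.
P'(x) = 2x vanishes at x ∈ {0}; Q'(y) = 2y + 8 vanishes at y ∈ {-4}.
Local minima of P (where P''>0): P(0)=0. Local minima of Q: Q(-4)=-16.
So the global minimum of V is P(0) + Q(-4) − 6 = 0 − 16 − 6 = -22, attained at (0, -4).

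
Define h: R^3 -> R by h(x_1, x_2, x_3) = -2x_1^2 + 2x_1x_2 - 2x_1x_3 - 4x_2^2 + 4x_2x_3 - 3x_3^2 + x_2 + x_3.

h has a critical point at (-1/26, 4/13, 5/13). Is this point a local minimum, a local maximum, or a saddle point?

local maximum

The Hessian is constant: H = [[-4, 2, -2], [2, -8, 4], [-2, 4, -6]].
Leading principal minors: Δ₁ = -4, Δ₂ = 28, Δ₃ = -104.
The minors alternate sign starting negative (−, +, −), so H is negative definite: a local maximum.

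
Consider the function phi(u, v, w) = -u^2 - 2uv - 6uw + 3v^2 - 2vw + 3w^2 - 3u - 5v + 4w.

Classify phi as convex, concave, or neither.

neither

phi is quadratic, so its Hessian is the constant matrix H = [[-2, -2, -6], [-2, 6, -2], [-6, -2, 6]].
Leading principal minors: -2, -16, -352.
Neither pattern holds ⇒ H is indefinite ⇒ neither convex nor concave.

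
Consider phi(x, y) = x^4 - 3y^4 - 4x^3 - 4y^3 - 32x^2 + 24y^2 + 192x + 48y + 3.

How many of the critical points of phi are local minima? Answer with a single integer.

2

phi separates as a function of x plus a function of y, so ∇phi=0 decouples.
∂phi/∂x = 4(x - 4)(x - 3)(x + 4) = 0 at x ∈ {-4, 3, 4}; ∂phi/∂y = -12(y - 2)(y + 1)(y + 2) = 0 at y ∈ {-2, -1, 2}.
The Hessian is diagonal: diag(phi_xx, phi_yy). Second derivatives: phi_xx(-4)=224, phi_xx(3)=-28, phi_xx(4)=32; phi_yy(-2)=-48, phi_yy(-1)=36, phi_yy(2)=-144.
Local minima occur where both diagonal entries positive: (-4, -1), (4, -1). Count: 2.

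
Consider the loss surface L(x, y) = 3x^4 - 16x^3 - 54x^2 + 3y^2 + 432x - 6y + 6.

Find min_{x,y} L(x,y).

L(x,y) separates as P(x) + Q(y) + 6, so its minimum is min P + min Q + 6.
P'(x) = 12(x - 4)(x - 3)(x + 3) vanishes at x ∈ {-3, 3, 4}; Q'(y) = 6y - 6 vanishes at y ∈ {1}.
Local minima of P (where P''>0): P(-3)=-1107, P(4)=608. Local minima of Q: Q(1)=-3.
So the global minimum of L is P(-3) + Q(1) + 6 = -1107 − 3 + 6 = -1104, attained at (-3, 1).

-1104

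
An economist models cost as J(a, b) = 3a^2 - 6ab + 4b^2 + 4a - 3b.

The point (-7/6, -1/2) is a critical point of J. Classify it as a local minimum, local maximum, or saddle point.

local minimum

The Hessian of J is constant: H = [[6, -6], [-6, 8]].
det(H) = 6·8 − (-6)² = 12.
det(H) > 0 and tr(H) = 14 > 0, so H is positive definite and the point is a local minimum.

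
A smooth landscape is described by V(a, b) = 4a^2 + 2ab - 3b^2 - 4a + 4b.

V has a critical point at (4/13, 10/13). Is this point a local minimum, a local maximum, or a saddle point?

saddle point

The Hessian of V is constant: H = [[8, 2], [2, -6]].
det(H) = 8·(-6) − 2² = -52.
Since det(H) < 0, H is indefinite and the critical point is a saddle point.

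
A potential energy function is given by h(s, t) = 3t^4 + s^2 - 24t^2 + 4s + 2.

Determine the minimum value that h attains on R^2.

-50

h(s,t) separates as P(s) + Q(t) + 2, so its minimum is min P + min Q + 2.
P'(s) = 2s + 4 vanishes at s ∈ {-2}; Q'(t) = 12t(t - 2)(t + 2) vanishes at t ∈ {-2, 0, 2}.
Local minima of P (where P''>0): P(-2)=-4. Local minima of Q: Q(-2)=-48, Q(2)=-48.
So the global minimum of h is P(-2) + Q(-2) + 2 = -4 − 48 + 2 = -50, attained at (-2, -2).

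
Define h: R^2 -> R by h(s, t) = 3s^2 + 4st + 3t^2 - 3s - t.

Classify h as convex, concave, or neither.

h is quadratic, so its Hessian is the constant matrix H = [[6, 4], [4, 6]].
det(H) = 20, tr(H) = 12.
det(H) > 0 and tr(H) > 0, so H is positive definite everywhere: convex.

convex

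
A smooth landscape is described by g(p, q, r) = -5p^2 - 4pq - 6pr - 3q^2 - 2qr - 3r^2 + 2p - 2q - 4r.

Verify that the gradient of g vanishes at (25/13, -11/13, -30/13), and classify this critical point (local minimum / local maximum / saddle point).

∇g = (-10p - 4q - 6r + 2, -4p - 6q - 2r - 2, -6p - 2q - 6r - 4); substituting (25/13, -11/13, -30/13) gives ∇g = (0, 0, 0), so (25/13, -11/13, -30/13) is indeed a critical point.
The Hessian is constant: H = [[-10, -4, -6], [-4, -6, -2], [-6, -2, -6]].
Leading principal minors: Δ₁ = -10, Δ₂ = 44, Δ₃ = -104.
The minors alternate sign starting negative (−, +, −), so H is negative definite: a local maximum.

local maximum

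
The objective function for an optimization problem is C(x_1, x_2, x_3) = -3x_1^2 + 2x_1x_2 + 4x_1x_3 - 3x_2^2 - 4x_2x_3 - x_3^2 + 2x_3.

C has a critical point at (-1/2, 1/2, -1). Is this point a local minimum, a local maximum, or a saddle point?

The Hessian is constant: H = [[-6, 2, 4], [2, -6, -4], [4, -4, -2]].
Leading principal minors: Δ₁ = -6, Δ₂ = 32, Δ₃ = 64.
The minors fit neither the all-positive nor the alternating-sign pattern, so H is indefinite: a saddle point.

saddle point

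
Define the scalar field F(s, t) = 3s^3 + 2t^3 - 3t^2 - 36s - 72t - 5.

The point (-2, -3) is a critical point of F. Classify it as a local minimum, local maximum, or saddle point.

The mixed partial ∂²F/∂s∂t is 0, so the Hessian at any point is diag(F_ss, F_tt) = diag(18s, 6(2t - 1)).
At (-2, -3): H = diag(-36, -42).
Both eigenvalues are negative, so H is negative definite: a local maximum.

local maximum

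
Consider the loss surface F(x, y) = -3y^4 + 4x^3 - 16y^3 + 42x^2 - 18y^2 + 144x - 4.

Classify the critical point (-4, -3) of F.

The mixed partial ∂²F/∂x∂y is 0, so the Hessian at any point is diag(F_xx, F_yy) = diag(12(2x + 7), -12(3y^2 + 8y + 3)).
At (-4, -3): H = diag(-12, -72).
Both eigenvalues are negative, so H is negative definite: a local maximum.

local maximum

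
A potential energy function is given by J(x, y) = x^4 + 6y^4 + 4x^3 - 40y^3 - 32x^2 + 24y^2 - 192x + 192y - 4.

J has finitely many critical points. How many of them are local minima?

4

J separates as a function of x plus a function of y, so ∇J=0 decouples.
∂J/∂x = 4(x - 4)(x + 3)(x + 4) = 0 at x ∈ {-4, -3, 4}; ∂J/∂y = 24(y - 4)(y - 2)(y + 1) = 0 at y ∈ {-1, 2, 4}.
The Hessian is diagonal: diag(J_xx, J_yy). Second derivatives: J_xx(-4)=32, J_xx(-3)=-28, J_xx(4)=224; J_yy(-1)=360, J_yy(2)=-144, J_yy(4)=240.
Local minima occur where both diagonal entries positive: (-4, -1), (-4, 4), (4, -1), (4, 4). Count: 4.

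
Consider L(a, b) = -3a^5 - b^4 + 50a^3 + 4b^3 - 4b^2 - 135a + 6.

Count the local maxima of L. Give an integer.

4

L separates as a function of a plus a function of b, so ∇L=0 decouples.
∂L/∂a = -15(a - 3)(a - 1)(a + 1)(a + 3) = 0 at a ∈ {-3, -1, 1, 3}; ∂L/∂b = -4b(b - 2)(b - 1) = 0 at b ∈ {0, 1, 2}.
The Hessian is diagonal: diag(L_aa, L_bb). Second derivatives: L_aa(-3)=720, L_aa(-1)=-240, L_aa(1)=240, L_aa(3)=-720; L_bb(0)=-8, L_bb(1)=4, L_bb(2)=-8.
Local maxima occur where both diagonal entries negative: (-1, 0), (-1, 2), (3, 0), (3, 2). Count: 4.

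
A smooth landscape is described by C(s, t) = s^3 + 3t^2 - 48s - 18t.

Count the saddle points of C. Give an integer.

1

C separates as a function of s plus a function of t, so ∇C=0 decouples.
∂C/∂s = 3(s - 4)(s + 4) = 0 at s ∈ {-4, 4}; ∂C/∂t = 6(t - 3) = 0 at t ∈ {3}.
The Hessian is diagonal: diag(C_ss, C_tt). Second derivatives: C_ss(-4)=-24, C_ss(4)=24; C_tt(3)=6.
Saddle points occur where the two diagonal entries have opposite signs: (-4, 3). Count: 1.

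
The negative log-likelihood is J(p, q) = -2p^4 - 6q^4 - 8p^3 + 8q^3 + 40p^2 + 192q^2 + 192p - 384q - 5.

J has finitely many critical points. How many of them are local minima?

J separates as a function of p plus a function of q, so ∇J=0 decouples.
∂J/∂p = -8(p - 3)(p + 2)(p + 4) = 0 at p ∈ {-4, -2, 3}; ∂J/∂q = -24(q - 4)(q - 1)(q + 4) = 0 at q ∈ {-4, 1, 4}.
The Hessian is diagonal: diag(J_pp, J_qq). Second derivatives: J_pp(-4)=-112, J_pp(-2)=80, J_pp(3)=-280; J_qq(-4)=-960, J_qq(1)=360, J_qq(4)=-576.
Local minima occur where both diagonal entries positive: (-2, 1). Count: 1.

1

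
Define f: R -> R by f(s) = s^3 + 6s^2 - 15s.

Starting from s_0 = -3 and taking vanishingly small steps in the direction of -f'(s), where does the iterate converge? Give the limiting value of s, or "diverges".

1

f'(s) = 3(s - 1)(s + 5), so f'(-3) = -24.
Gradient descent moves in the -f' direction, i.e. s is increasing.
The nearest critical point in that direction is s = 1, where f'' = 18 > 0 (a local minimum). The iterate converges there.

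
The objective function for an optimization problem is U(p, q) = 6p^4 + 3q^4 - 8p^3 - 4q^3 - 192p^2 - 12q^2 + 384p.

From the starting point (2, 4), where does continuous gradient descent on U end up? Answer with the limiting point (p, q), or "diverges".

U is separable, so gradient descent decouples: p follows -∂U/∂p, q follows -∂U/∂q.
∂U/∂p = 24(p - 4)(p - 1)(p + 4); at p=2 this is -288, so p increases.
∂U/∂q = 12q(q - 2)(q + 1); at q=4 this is 480, so q decreases.
p converges to its nearest critical value 4 (a local min of the p-part); q converges to 2. The iterate converges to (4, 2).

(4, 2)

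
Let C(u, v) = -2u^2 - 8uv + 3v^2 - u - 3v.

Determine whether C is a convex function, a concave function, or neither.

neither

C is quadratic, so its Hessian is the constant matrix H = [[-4, -8], [-8, 6]].
det(H) = -88, tr(H) = 2.
det(H) < 0, so H is indefinite: neither convex nor concave.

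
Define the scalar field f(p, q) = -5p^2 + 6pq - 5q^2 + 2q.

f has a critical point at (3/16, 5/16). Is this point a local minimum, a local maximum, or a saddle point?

The Hessian of f is constant: H = [[-10, 6], [6, -10]].
det(H) = (-10)·(-10) − 6² = 64.
det(H) > 0 and tr(H) = -20 < 0, so H is negative definite and the point is a local maximum.

local maximum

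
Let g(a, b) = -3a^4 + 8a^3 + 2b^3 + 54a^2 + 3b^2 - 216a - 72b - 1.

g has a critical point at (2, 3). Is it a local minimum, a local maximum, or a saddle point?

The mixed partial ∂²g/∂a∂b is 0, so the Hessian at any point is diag(g_aa, g_bb) = diag(12(-3a^2 + 4a + 9), 6(2b + 1)).
At (2, 3): H = diag(60, 42).
Both eigenvalues are positive, so H is positive definite: a local minimum.

local minimum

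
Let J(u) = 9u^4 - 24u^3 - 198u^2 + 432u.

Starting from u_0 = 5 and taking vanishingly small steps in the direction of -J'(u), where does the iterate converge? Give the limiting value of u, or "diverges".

4

J'(u) = 36(u - 4)(u - 1)(u + 3), so J'(5) = 1152.
Gradient descent moves in the -J' direction, i.e. u is decreasing.
The nearest critical point in that direction is u = 4, where J'' = 756 > 0 (a local minimum). The iterate converges there.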